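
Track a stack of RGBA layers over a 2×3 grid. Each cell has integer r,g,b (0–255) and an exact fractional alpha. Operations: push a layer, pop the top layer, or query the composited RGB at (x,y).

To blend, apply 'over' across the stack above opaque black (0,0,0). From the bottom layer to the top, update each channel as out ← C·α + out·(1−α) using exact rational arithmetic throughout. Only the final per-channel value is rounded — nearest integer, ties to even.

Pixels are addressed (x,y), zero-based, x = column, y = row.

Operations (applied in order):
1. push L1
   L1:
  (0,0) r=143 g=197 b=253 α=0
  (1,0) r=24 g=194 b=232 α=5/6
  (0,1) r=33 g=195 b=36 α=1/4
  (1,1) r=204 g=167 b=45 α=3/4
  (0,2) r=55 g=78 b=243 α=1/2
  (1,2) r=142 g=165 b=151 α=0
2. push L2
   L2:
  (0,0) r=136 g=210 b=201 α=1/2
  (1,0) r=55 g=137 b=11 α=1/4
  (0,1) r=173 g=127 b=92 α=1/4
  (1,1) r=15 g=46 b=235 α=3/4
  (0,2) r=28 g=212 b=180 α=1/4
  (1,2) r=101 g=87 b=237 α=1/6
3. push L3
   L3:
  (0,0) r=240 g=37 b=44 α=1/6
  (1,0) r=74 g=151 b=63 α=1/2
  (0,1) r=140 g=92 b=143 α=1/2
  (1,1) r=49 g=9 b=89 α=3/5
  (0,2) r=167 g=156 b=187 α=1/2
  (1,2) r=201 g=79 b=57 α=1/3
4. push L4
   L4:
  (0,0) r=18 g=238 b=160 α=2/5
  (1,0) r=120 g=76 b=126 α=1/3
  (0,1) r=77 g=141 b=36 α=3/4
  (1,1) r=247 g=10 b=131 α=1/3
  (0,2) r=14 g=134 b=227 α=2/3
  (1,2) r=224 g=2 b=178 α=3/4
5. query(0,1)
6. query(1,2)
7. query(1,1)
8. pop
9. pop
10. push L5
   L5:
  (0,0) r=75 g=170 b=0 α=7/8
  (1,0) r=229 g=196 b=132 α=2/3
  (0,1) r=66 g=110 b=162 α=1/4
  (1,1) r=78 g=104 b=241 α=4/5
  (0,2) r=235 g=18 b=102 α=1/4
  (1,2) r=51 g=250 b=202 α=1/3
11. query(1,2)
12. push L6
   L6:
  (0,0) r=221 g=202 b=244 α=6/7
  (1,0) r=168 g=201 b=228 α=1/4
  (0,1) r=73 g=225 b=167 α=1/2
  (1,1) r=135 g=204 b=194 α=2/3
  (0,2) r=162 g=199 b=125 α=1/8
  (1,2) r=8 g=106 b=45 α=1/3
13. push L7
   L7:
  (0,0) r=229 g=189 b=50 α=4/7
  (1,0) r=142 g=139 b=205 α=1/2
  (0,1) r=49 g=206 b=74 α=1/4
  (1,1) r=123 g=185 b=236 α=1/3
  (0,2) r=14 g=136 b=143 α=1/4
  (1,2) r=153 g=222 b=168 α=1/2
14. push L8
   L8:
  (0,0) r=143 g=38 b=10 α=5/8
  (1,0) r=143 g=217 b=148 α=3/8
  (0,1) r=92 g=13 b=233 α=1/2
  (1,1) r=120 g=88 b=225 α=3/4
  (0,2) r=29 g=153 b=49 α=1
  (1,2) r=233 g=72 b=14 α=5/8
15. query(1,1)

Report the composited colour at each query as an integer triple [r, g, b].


at x=0,y=1 over L1,L2,L3,L4:
L1 α=1/4: [33/4, 195/4, 9]
L2 α=1/4: [791/16, 1093/16, 119/4]
L3 α=1/2: [3031/32, 2565/32, 691/8]
L4 α=3/4: [10423/128, 16101/128, 1555/32]
rounded: [81, 126, 49]

(1,2) stack=L1,L2,L3,L4; from [0,0,0]:
+L1 (α=0) → [0, 0, 0]
+L2 (α=1/6) → [101/6, 29/2, 79/2]
+L3 (α=1/3) → [704/9, 36, 136/3]
+L4 (α=3/4) → [1688/9, 21/2, 869/6]
rounded: [188, 10, 145]

query (1,1) [L1,L2,L3,L4] — begin 0,0,0
after L1 α=3/4: [153, 501/4, 135/4]
after L2 α=3/4: [99/2, 1053/16, 2955/16]
after L3 α=3/5: [246/5, 1269/40, 5091/40]
after L4 α=1/3: [1727/15, 1469/60, 7711/60]
rounded: [115, 24, 129]

(1,2) stack=L1,L2,L5; from [0,0,0]:
L1 α=0: [0, 0, 0]
L2 α=1/6: [101/6, 29/2, 79/2]
L5 α=1/3: [254/9, 93, 281/3]
rounded: [28, 93, 94]

(1,1) stack=L1,L2,L5,L6,L7,L8; from [0,0,0]:
after L1 α=3/4: [153, 501/4, 135/4]
after L2 α=3/4: [99/2, 1053/16, 2955/16]
after L5 α=4/5: [723/10, 7709/80, 18379/80]
after L6 α=2/3: [1141/10, 40349/240, 16473/80]
after L7 α=1/3: [1756/15, 62549/360, 25913/120]
after L8 α=3/4: [1789/15, 157589/1440, 106913/480]
→ [119, 109, 223]


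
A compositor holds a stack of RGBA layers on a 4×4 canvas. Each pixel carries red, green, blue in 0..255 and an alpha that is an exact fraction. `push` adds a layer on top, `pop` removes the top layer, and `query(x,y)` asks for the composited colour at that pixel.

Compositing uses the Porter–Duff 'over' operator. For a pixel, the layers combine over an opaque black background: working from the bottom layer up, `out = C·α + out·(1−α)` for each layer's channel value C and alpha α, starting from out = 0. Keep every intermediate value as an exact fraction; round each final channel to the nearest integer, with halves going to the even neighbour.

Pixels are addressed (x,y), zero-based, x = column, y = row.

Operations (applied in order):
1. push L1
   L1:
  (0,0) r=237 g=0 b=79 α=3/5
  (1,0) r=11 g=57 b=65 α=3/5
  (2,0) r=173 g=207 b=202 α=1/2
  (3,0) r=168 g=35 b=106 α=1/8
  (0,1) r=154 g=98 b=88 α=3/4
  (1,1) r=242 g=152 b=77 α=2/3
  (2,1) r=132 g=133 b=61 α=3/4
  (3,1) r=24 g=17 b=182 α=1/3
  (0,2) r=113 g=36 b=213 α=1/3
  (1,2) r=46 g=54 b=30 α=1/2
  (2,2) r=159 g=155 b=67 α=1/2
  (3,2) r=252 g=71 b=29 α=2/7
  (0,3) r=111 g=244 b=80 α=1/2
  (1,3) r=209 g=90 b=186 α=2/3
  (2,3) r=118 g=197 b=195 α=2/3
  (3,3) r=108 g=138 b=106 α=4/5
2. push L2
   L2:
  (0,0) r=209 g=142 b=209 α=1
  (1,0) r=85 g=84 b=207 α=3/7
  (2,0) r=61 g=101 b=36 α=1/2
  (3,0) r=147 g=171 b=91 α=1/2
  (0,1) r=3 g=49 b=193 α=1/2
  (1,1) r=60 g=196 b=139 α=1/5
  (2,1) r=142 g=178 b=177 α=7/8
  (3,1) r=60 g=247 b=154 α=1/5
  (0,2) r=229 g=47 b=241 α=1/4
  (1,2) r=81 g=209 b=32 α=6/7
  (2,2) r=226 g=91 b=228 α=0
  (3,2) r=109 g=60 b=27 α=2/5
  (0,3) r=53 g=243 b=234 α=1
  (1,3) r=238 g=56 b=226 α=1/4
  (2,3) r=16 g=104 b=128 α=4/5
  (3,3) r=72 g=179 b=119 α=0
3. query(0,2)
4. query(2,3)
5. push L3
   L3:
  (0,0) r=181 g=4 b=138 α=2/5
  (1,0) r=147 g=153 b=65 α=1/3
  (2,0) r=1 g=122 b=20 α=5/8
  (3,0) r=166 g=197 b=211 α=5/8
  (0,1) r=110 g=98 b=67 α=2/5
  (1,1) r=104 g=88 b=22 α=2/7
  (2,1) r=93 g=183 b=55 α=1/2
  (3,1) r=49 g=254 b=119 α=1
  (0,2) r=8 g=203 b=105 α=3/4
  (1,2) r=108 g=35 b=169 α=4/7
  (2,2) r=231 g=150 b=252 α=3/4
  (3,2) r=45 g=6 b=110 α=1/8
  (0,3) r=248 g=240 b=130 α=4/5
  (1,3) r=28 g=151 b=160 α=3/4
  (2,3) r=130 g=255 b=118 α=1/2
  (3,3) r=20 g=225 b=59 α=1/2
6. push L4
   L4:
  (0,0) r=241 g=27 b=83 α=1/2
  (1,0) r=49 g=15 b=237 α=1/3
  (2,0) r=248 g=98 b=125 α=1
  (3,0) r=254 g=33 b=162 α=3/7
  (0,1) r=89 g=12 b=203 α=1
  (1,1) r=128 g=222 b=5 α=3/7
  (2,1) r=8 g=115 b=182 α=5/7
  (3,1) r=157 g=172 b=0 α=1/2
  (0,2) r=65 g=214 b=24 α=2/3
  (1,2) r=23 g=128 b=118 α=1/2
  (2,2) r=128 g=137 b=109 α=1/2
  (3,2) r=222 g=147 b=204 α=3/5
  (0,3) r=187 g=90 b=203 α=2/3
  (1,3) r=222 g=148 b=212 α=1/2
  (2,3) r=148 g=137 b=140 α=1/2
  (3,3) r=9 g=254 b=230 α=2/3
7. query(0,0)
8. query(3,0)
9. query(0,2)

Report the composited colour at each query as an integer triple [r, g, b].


query (0,2) [L1,L2] — begin 0,0,0
+L1 (α=1/3) → [113/3, 12, 71]
+L2 (α=1/4) → [171/2, 83/4, 227/2]
rounded: [86, 21, 114]

at x=2,y=3 over L1,L2:
+L1 (α=2/3) → [236/3, 394/3, 130]
+L2 (α=4/5) → [428/15, 1642/15, 642/5]
= [29, 109, 128]

query (0,0) [L1,L2,L3,L4] — begin 0,0,0
after L1 α=3/5: [711/5, 0, 237/5]
after L2 α=1: [209, 142, 209]
after L3 α=2/5: [989/5, 434/5, 903/5]
after L4 α=1/2: [1097/5, 569/10, 659/5]
→ [219, 57, 132]

at x=3,y=0 over L1,L2,L3,L4:
L1 α=1/8: [21, 35/8, 53/4]
L2 α=1/2: [84, 1403/16, 417/8]
L3 α=5/8: [541/4, 19969/128, 9691/64]
L4 α=3/7: [1303/7, 23137/224, 17467/112]
→ [186, 103, 156]

at x=0,y=2 over L1,L2,L3,L4:
L1 α=1/3: [113/3, 12, 71]
L2 α=1/4: [171/2, 83/4, 227/2]
L3 α=3/4: [219/8, 2519/16, 857/8]
L4 α=2/3: [1259/24, 9367/48, 1241/24]
→ [52, 195, 52]


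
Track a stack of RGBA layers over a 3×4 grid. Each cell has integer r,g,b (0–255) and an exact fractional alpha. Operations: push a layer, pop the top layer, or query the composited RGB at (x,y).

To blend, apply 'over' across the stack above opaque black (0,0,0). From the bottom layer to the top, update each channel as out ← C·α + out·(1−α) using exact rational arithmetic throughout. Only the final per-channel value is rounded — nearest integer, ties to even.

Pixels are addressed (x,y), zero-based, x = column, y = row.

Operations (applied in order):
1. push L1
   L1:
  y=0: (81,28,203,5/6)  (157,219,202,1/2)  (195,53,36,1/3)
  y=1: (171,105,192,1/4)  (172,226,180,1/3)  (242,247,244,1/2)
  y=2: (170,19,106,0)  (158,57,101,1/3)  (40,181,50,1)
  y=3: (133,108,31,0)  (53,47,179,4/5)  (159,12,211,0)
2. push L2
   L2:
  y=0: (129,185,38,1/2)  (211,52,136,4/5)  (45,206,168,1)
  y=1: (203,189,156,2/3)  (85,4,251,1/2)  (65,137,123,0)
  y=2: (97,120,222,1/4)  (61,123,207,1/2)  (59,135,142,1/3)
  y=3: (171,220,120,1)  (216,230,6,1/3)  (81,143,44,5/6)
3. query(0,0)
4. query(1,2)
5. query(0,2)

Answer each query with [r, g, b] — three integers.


(0,0) stack=L1,L2; from [0,0,0]:
+L1 (α=5/6) → [135/2, 70/3, 1015/6]
+L2 (α=1/2) → [393/4, 625/6, 1243/12]
rounded: [98, 104, 104]

at x=1,y=2 over L1,L2:
after L1 α=1/3: [158/3, 19, 101/3]
after L2 α=1/2: [341/6, 71, 361/3]
→ [57, 71, 120]

at x=0,y=2 over L1,L2:
after L1 α=0: [0, 0, 0]
after L2 α=1/4: [97/4, 30, 111/2]
= [24, 30, 56]


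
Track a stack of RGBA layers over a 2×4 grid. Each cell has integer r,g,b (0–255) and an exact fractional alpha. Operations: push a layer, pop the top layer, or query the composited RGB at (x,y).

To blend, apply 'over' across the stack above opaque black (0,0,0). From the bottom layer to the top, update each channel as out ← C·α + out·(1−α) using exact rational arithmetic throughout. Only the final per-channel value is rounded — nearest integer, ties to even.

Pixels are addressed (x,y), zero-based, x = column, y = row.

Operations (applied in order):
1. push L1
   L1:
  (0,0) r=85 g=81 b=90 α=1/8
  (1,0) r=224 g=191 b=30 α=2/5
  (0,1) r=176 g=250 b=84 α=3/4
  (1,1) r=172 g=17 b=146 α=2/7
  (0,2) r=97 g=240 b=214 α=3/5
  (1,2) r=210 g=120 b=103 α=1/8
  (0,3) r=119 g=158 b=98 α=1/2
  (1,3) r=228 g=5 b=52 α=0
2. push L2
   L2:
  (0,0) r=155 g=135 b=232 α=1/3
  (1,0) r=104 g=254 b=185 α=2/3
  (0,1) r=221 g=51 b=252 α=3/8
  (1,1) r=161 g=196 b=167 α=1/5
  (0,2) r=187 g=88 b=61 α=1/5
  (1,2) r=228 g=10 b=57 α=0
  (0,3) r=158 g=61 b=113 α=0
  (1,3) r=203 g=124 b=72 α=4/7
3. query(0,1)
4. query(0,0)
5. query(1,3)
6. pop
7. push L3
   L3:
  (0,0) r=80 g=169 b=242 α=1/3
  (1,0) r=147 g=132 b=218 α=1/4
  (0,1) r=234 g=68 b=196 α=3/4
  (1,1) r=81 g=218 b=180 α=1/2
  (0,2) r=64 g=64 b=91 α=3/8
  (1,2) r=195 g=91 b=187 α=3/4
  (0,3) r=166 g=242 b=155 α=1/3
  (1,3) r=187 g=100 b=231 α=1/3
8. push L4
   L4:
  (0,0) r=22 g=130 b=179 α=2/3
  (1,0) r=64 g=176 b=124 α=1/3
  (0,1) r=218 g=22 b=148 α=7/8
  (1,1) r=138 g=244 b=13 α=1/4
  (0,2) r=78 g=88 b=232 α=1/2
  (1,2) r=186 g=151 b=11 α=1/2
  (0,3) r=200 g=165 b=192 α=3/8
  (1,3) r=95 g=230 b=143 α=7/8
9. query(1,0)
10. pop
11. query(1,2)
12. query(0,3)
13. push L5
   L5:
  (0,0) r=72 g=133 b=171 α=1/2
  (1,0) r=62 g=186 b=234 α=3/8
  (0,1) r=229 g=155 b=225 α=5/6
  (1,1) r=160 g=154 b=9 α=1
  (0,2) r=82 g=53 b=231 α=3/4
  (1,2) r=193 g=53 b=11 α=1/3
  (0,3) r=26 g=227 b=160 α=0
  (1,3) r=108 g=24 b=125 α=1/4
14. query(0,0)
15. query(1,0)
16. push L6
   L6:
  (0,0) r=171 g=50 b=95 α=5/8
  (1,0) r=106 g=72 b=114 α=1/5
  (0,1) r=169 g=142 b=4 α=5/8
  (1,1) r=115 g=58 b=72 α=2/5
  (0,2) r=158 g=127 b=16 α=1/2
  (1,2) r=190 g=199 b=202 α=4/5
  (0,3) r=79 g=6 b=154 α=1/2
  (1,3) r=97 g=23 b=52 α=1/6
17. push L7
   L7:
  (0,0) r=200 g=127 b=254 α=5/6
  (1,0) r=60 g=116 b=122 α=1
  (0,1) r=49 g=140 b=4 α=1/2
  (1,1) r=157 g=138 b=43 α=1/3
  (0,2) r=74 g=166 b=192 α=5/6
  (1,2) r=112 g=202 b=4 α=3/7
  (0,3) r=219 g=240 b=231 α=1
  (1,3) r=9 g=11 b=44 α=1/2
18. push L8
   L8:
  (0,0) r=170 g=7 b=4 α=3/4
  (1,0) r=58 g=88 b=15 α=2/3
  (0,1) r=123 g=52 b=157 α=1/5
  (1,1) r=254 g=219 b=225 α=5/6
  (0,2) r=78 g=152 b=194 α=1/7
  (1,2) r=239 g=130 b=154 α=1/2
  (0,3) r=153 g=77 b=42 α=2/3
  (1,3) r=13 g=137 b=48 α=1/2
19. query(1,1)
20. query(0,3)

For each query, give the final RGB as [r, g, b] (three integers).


query (0,1) [L1,L2] — begin 0,0,0
after L1 α=3/4: [132, 375/2, 63]
after L2 α=3/8: [1323/8, 2181/16, 1071/8]
→ [165, 136, 134]

(0,0) stack=L1,L2; from [0,0,0]:
after L1 α=1/8: [85/8, 81/8, 45/4]
after L2 α=1/3: [235/4, 207/4, 509/6]
→ [59, 52, 85]

(1,3) stack=L1,L2; from [0,0,0]:
L1 α=0: [0, 0, 0]
L2 α=4/7: [116, 496/7, 288/7]
rounded: [116, 71, 41]

query (1,0) [L1,L3,L4] — begin 0,0,0
L1 α=2/5: [448/5, 382/5, 12]
L3 α=1/4: [2079/20, 903/10, 127/2]
L4 α=1/3: [2719/30, 1783/15, 251/3]
→ [91, 119, 84]

(1,2) stack=L1,L3; from [0,0,0]:
after L1 α=1/8: [105/4, 15, 103/8]
after L3 α=3/4: [2445/16, 72, 4591/32]
→ [153, 72, 143]

at x=0,y=3 over L1,L3:
+L1 (α=1/2) → [119/2, 79, 49]
+L3 (α=1/3) → [95, 400/3, 253/3]
= [95, 133, 84]

(0,0) stack=L1,L3,L5; from [0,0,0]:
after L1 α=1/8: [85/8, 81/8, 45/4]
after L3 α=1/3: [135/4, 757/12, 529/6]
after L5 α=1/2: [423/8, 2353/24, 1555/12]
→ [53, 98, 130]

at x=1,y=0 over L1,L3,L5:
L1 α=2/5: [448/5, 382/5, 12]
L3 α=1/4: [2079/20, 903/10, 127/2]
L5 α=3/8: [2823/32, 2019/16, 2039/16]
→ [88, 126, 127]

at x=1,y=1 over L1,L3,L5,L6,L7,L8:
L1 α=2/7: [344/7, 34/7, 292/7]
L3 α=1/2: [911/14, 780/7, 776/7]
L5 α=1: [160, 154, 9]
L6 α=2/5: [142, 578/5, 171/5]
L7 α=1/3: [147, 1846/15, 557/15]
L8 α=5/6: [1417/6, 18271/90, 8716/45]
rounded: [236, 203, 194]

query (0,3) [L1,L3,L5,L6,L7,L8] — begin 0,0,0
L1 α=1/2: [119/2, 79, 49]
L3 α=1/3: [95, 400/3, 253/3]
L5 α=0: [95, 400/3, 253/3]
L6 α=1/2: [87, 209/3, 715/6]
L7 α=1: [219, 240, 231]
L8 α=2/3: [175, 394/3, 105]
→ [175, 131, 105]


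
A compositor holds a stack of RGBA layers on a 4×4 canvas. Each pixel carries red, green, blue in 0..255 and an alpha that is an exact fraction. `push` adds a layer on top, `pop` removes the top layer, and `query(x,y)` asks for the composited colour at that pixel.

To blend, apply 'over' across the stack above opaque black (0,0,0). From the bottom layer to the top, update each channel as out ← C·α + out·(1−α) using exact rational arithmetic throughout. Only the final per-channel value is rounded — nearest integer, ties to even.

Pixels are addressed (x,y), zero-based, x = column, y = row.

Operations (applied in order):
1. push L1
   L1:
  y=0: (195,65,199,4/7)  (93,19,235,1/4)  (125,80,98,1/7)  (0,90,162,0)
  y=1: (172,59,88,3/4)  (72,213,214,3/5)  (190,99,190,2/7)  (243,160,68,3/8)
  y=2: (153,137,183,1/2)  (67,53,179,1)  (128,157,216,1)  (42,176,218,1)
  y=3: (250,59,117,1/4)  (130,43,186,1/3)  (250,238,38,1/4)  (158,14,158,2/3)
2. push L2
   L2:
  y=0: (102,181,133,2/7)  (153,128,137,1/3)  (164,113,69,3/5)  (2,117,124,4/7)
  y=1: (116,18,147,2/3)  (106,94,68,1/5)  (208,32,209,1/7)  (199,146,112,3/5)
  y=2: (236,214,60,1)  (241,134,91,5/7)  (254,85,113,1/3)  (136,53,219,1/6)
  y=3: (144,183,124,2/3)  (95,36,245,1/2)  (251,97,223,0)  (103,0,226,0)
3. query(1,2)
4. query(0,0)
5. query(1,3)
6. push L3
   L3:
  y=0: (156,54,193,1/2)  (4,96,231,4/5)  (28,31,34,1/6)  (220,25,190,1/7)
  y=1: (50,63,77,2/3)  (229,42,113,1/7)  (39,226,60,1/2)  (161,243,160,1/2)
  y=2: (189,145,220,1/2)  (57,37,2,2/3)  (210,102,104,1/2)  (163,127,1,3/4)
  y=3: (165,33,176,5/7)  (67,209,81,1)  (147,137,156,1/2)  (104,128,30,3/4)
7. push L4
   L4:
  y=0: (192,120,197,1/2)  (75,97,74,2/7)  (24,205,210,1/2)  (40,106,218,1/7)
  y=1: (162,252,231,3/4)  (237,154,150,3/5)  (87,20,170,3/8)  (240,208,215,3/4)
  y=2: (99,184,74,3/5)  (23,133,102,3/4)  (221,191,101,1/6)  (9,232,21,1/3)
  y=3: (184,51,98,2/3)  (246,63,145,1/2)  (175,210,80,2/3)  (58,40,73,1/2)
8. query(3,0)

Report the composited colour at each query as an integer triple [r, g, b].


at x=1,y=2 over L1,L2:
after L1 α=1: [67, 53, 179]
after L2 α=5/7: [1339/7, 776/7, 813/7]
→ [191, 111, 116]

query (0,0) [L1,L2] — begin 0,0,0
after L1 α=4/7: [780/7, 260/7, 796/7]
after L2 α=2/7: [5328/49, 3834/49, 5842/49]
→ [109, 78, 119]

at x=1,y=3 over L1,L2:
L1 α=1/3: [130/3, 43/3, 62]
L2 α=1/2: [415/6, 151/6, 307/2]
= [69, 25, 154]

(3,0) stack=L1,L2,L3,L4; from [0,0,0]:
after L1 α=0: [0, 0, 0]
after L2 α=4/7: [8/7, 468/7, 496/7]
after L3 α=1/7: [1588/49, 2983/49, 4306/49]
after L4 α=1/7: [11488/343, 23092/343, 36518/343]
rounded: [33, 67, 106]


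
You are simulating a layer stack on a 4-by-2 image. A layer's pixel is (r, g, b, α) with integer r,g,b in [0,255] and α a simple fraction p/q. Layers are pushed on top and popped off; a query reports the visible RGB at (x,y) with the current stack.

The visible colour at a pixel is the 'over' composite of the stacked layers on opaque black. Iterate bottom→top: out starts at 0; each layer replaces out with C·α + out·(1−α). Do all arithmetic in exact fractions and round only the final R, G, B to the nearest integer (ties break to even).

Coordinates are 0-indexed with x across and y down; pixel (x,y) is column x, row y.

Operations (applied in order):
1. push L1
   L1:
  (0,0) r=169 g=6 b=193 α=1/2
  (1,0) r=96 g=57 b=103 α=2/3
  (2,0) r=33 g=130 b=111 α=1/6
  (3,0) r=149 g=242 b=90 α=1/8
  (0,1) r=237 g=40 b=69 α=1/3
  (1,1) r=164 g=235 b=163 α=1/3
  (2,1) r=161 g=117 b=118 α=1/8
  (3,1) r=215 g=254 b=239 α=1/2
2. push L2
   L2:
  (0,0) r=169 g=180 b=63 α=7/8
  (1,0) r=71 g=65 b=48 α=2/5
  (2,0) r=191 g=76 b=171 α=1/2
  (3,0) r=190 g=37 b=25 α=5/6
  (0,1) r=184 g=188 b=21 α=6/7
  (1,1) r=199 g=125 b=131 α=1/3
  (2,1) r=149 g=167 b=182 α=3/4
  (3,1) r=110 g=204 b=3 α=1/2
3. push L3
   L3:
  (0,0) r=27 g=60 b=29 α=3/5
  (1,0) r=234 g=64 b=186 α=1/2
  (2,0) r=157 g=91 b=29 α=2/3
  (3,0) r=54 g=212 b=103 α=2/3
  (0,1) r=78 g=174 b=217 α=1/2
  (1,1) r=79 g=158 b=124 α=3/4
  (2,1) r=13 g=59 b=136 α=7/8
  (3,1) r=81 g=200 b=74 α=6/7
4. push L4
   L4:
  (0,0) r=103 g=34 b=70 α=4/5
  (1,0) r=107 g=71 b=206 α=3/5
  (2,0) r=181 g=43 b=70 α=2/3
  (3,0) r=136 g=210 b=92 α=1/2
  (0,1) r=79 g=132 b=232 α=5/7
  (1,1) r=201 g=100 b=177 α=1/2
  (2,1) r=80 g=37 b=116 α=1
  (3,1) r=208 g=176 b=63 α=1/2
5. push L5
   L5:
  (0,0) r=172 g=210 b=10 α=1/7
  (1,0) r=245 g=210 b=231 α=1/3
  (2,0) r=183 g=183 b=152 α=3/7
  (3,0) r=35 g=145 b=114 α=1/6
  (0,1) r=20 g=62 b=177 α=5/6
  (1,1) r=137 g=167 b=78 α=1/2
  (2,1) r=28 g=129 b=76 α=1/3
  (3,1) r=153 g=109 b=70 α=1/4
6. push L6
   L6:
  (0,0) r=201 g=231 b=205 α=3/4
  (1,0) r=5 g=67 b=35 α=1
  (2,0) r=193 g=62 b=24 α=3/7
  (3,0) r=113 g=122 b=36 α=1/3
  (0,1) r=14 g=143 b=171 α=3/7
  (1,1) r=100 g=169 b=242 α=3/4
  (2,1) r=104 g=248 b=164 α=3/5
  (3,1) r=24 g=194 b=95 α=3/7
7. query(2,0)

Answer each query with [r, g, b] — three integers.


(2,0) stack=L1,L2,L3,L4,L5,L6; from [0,0,0]:
+L1 (α=1/6) → [11/2, 65/3, 37/2]
+L2 (α=1/2) → [393/4, 293/6, 379/4]
+L3 (α=2/3) → [1649/12, 1385/18, 611/12]
+L4 (α=2/3) → [5993/36, 2933/54, 2291/36]
+L5 (α=3/7) → [1562/9, 20689/189, 6395/63]
+L6 (α=3/7) → [1637/9, 117910/1323, 30116/441]
rounded: [182, 89, 68]


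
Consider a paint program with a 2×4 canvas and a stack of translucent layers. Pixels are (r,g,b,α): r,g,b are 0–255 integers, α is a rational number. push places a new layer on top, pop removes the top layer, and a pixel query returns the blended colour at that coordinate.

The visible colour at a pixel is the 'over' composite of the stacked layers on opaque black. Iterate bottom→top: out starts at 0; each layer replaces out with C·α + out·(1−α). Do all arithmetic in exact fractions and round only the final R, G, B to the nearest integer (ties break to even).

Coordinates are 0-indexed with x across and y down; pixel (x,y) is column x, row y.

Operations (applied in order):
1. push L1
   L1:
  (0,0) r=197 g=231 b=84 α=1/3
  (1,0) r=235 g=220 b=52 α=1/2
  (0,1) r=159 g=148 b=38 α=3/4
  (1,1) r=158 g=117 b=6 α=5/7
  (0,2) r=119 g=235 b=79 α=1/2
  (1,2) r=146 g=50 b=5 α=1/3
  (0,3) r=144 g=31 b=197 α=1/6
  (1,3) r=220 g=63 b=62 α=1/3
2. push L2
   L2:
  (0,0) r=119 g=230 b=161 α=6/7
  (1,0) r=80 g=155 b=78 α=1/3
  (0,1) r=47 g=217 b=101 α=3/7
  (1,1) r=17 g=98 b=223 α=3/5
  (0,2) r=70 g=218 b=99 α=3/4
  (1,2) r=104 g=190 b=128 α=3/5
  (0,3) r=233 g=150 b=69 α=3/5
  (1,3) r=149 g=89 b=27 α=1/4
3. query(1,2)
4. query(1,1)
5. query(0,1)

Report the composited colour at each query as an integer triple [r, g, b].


(1,2) stack=L1,L2; from [0,0,0]:
L1 α=1/3: [146/3, 50/3, 5/3]
L2 α=3/5: [1228/15, 362/3, 1162/15]
= [82, 121, 77]

(1,1) stack=L1,L2; from [0,0,0]:
L1 α=5/7: [790/7, 585/7, 30/7]
L2 α=3/5: [1937/35, 3228/35, 4743/35]
= [55, 92, 136]

at x=0,y=1 over L1,L2:
after L1 α=3/4: [477/4, 111, 57/2]
after L2 α=3/7: [618/7, 1095/7, 417/7]
→ [88, 156, 60]


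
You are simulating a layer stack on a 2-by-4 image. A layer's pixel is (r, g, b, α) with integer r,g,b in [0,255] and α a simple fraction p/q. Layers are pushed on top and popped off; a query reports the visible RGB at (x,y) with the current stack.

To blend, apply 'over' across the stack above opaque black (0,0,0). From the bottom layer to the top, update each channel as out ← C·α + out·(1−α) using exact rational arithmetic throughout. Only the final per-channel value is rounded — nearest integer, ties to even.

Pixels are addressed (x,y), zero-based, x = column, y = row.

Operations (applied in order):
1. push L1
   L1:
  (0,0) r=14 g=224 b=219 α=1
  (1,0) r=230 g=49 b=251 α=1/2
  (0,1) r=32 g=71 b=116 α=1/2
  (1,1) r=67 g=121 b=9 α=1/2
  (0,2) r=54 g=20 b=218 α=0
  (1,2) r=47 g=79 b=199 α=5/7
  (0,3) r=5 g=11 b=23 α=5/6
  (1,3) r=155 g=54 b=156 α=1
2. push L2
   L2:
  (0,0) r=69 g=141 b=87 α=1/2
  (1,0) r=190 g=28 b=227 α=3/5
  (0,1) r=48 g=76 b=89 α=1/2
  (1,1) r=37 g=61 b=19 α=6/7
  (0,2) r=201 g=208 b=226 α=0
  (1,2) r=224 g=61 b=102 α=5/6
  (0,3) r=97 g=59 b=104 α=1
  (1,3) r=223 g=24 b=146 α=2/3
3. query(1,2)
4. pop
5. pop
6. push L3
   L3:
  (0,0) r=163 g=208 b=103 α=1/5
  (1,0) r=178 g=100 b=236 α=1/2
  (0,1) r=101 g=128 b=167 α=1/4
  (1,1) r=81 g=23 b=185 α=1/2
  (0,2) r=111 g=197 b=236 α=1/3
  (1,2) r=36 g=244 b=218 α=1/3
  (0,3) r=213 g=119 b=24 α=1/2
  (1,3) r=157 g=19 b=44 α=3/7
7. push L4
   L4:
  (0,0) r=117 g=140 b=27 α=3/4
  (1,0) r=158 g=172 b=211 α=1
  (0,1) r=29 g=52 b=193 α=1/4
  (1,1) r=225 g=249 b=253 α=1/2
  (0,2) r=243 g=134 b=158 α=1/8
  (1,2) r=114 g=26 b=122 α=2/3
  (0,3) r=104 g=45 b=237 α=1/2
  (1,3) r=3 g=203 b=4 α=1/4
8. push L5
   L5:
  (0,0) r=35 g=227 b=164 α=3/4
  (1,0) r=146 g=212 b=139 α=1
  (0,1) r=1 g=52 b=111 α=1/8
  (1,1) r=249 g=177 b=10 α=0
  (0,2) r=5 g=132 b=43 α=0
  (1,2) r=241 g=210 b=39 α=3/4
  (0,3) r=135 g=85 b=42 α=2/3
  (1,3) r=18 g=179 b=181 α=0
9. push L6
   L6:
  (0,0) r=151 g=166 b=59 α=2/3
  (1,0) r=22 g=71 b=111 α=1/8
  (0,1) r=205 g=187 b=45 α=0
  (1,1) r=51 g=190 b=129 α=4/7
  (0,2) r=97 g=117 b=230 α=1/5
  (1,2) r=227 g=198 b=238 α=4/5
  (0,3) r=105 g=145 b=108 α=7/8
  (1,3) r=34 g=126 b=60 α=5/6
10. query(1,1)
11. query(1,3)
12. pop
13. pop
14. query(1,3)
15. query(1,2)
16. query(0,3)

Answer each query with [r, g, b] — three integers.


query (1,2) [L1,L2] — begin 0,0,0
L1 α=5/7: [235/7, 395/7, 995/7]
L2 α=5/6: [8075/42, 1265/21, 4565/42]
= [192, 60, 109]

(1,1) stack=L3,L4,L5,L6; from [0,0,0]:
+L3 (α=1/2) → [81/2, 23/2, 185/2]
+L4 (α=1/2) → [531/4, 521/4, 691/4]
+L5 (α=0) → [531/4, 521/4, 691/4]
+L6 (α=4/7) → [2409/28, 4603/28, 591/4]
= [86, 164, 148]

(1,3) stack=L3,L4,L5,L6; from [0,0,0]:
L3 α=3/7: [471/7, 57/7, 132/7]
L4 α=1/4: [717/14, 398/7, 106/7]
L5 α=0: [717/14, 398/7, 106/7]
L6 α=5/6: [3097/84, 2404/21, 1103/21]
rounded: [37, 114, 53]

at x=1,y=3 over L3,L4:
after L3 α=3/7: [471/7, 57/7, 132/7]
after L4 α=1/4: [717/14, 398/7, 106/7]
→ [51, 57, 15]

(1,2) stack=L3,L4; from [0,0,0]:
+L3 (α=1/3) → [12, 244/3, 218/3]
+L4 (α=2/3) → [80, 400/9, 950/9]
rounded: [80, 44, 106]

at x=0,y=3 over L3,L4:
+L3 (α=1/2) → [213/2, 119/2, 12]
+L4 (α=1/2) → [421/4, 209/4, 249/2]
= [105, 52, 124]


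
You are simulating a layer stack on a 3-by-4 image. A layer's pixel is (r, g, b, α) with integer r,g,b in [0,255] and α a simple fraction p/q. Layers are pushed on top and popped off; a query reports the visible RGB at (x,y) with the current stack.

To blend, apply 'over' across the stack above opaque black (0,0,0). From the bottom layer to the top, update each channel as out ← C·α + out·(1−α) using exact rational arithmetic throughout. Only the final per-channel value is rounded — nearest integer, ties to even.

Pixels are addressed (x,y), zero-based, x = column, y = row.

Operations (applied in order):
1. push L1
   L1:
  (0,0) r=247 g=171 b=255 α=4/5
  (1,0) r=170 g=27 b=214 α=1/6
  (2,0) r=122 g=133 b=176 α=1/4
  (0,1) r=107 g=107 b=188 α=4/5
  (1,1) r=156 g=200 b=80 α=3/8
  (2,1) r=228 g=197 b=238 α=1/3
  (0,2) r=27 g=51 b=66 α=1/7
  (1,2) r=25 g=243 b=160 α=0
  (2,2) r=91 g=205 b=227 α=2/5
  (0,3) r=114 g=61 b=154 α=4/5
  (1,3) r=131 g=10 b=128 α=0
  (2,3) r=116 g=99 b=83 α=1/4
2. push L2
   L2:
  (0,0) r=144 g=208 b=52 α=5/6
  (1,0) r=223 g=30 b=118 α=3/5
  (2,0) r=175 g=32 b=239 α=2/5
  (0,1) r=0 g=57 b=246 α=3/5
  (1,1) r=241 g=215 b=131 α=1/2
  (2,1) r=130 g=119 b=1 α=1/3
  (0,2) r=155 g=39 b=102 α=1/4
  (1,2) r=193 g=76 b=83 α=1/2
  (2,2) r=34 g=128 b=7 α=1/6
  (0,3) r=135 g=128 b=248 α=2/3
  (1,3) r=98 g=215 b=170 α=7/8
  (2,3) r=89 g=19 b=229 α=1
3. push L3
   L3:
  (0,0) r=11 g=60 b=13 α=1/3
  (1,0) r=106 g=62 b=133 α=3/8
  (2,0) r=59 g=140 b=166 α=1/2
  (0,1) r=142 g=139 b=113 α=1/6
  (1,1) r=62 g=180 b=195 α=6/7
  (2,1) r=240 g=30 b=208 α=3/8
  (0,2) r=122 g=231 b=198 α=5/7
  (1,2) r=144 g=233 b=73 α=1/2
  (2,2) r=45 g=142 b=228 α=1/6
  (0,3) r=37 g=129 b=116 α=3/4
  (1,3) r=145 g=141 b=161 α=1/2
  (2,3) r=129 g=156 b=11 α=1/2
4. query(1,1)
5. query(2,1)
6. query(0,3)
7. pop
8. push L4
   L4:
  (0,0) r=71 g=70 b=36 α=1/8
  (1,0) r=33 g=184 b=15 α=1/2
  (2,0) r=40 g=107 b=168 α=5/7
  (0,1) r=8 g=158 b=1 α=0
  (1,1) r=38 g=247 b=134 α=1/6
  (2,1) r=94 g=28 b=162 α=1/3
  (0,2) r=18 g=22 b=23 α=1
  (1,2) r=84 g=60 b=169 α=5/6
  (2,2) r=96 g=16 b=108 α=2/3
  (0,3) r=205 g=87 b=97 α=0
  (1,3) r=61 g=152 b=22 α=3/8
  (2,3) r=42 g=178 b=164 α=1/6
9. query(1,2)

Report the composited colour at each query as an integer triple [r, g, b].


(1,1) stack=L1,L2,L3; from [0,0,0]:
+L1 (α=3/8) → [117/2, 75, 30]
+L2 (α=1/2) → [599/4, 145, 161/2]
+L3 (α=6/7) → [2087/28, 175, 2501/14]
→ [75, 175, 179]

(2,1) stack=L1,L2,L3; from [0,0,0]:
after L1 α=1/3: [76, 197/3, 238/3]
after L2 α=1/3: [94, 751/9, 479/9]
after L3 α=3/8: [595/4, 4565/72, 8011/72]
→ [149, 63, 111]

(0,3) stack=L1,L2,L3; from [0,0,0]:
+L1 (α=4/5) → [456/5, 244/5, 616/5]
+L2 (α=2/3) → [602/5, 508/5, 1032/5]
+L3 (α=3/4) → [1157/20, 2443/20, 693/5]
→ [58, 122, 139]

at x=1,y=2 over L1,L2,L4:
L1 α=0: [0, 0, 0]
L2 α=1/2: [193/2, 38, 83/2]
L4 α=5/6: [1033/12, 169/3, 591/4]
rounded: [86, 56, 148]


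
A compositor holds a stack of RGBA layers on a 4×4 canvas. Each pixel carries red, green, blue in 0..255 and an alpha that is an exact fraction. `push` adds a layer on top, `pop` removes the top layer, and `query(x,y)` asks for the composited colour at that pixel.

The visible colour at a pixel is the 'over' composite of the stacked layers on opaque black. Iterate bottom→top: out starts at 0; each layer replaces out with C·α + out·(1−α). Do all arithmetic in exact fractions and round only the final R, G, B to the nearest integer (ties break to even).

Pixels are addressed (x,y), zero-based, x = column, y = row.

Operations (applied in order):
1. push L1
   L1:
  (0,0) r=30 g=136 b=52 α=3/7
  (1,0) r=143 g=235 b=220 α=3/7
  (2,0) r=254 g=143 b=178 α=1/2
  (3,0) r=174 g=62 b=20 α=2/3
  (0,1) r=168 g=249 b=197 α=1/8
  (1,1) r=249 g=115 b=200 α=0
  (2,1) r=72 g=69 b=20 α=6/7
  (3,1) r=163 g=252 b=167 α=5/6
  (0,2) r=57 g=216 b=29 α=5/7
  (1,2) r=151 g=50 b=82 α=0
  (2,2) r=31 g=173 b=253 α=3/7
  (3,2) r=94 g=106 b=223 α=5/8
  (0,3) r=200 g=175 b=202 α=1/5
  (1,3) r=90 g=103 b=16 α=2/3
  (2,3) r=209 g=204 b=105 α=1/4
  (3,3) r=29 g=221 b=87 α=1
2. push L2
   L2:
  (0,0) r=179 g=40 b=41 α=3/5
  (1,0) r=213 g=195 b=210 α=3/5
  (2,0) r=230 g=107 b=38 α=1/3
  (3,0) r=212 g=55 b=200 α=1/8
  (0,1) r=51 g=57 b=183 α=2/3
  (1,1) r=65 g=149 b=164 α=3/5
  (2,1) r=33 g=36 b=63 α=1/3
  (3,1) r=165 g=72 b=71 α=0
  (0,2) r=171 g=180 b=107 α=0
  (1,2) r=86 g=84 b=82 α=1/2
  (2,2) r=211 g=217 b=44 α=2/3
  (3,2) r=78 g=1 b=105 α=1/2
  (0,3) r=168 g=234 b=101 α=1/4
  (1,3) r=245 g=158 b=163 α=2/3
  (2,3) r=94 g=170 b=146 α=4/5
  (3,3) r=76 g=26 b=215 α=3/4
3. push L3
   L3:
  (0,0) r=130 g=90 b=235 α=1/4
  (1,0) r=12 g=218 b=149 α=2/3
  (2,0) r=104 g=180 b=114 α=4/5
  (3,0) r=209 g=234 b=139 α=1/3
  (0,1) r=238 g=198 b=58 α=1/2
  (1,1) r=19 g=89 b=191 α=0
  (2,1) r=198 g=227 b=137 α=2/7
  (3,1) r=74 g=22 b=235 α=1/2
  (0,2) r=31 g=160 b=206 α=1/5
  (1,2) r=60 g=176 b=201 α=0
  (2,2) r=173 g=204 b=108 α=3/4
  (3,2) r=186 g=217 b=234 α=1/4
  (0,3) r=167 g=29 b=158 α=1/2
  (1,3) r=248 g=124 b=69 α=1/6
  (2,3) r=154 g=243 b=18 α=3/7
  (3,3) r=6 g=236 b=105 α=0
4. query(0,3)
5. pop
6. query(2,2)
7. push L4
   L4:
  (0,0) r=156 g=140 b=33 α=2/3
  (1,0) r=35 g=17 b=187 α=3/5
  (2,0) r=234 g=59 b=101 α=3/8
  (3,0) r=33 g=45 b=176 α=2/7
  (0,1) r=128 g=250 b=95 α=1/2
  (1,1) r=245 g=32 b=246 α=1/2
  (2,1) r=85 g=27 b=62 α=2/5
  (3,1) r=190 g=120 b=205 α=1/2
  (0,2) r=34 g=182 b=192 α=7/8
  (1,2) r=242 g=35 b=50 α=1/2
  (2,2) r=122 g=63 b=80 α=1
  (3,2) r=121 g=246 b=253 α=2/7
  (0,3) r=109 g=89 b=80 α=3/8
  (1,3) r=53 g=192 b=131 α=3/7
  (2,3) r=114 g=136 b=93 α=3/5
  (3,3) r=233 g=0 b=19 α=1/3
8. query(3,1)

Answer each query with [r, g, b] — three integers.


at x=0,y=3 over L1,L2,L3:
+L1 (α=1/5) → [40, 35, 202/5]
+L2 (α=1/4) → [72, 339/4, 1111/20]
+L3 (α=1/2) → [239/2, 455/8, 4271/40]
rounded: [120, 57, 107]

at x=2,y=2 over L1,L2:
+L1 (α=3/7) → [93/7, 519/7, 759/7]
+L2 (α=2/3) → [3047/21, 3557/21, 1375/21]
= [145, 169, 65]

at x=3,y=1 over L1,L2,L4:
+L1 (α=5/6) → [815/6, 210, 835/6]
+L2 (α=0) → [815/6, 210, 835/6]
+L4 (α=1/2) → [1955/12, 165, 2065/12]
→ [163, 165, 172]


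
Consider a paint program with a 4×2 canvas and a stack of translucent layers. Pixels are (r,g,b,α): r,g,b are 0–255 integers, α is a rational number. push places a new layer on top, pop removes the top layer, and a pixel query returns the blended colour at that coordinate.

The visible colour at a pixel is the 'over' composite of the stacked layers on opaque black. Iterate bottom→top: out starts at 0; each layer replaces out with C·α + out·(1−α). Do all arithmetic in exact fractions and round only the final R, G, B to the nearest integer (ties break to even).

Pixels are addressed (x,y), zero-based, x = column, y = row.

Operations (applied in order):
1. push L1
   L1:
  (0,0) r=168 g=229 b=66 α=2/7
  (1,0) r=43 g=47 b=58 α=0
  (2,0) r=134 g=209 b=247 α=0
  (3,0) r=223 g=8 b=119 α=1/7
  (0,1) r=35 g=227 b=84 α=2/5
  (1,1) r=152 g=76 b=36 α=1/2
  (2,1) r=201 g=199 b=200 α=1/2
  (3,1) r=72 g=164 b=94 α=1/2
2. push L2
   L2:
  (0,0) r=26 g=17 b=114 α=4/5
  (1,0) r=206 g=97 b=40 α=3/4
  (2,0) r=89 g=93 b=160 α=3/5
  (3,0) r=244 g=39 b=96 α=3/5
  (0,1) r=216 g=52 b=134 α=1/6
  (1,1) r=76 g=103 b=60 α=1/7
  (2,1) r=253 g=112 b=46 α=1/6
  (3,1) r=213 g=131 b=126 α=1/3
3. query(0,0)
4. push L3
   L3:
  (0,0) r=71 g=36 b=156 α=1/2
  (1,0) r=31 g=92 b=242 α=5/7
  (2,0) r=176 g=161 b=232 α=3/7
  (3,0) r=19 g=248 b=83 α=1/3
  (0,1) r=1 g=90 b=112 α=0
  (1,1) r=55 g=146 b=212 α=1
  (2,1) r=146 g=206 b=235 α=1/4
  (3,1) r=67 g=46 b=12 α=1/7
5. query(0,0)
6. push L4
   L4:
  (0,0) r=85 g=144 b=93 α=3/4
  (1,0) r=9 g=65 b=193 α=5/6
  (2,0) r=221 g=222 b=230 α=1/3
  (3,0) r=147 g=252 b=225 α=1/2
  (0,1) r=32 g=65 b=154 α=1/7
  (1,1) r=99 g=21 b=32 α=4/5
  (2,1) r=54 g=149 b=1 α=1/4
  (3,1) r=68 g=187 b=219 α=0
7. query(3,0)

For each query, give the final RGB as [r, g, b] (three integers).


query (0,0) [L1,L2] — begin 0,0,0
L1 α=2/7: [48, 458/7, 132/7]
L2 α=4/5: [152/5, 934/35, 3324/35]
rounded: [30, 27, 95]

(0,0) stack=L1,L2,L3; from [0,0,0]:
+L1 (α=2/7) → [48, 458/7, 132/7]
+L2 (α=4/5) → [152/5, 934/35, 3324/35]
+L3 (α=1/2) → [507/10, 1097/35, 4392/35]
= [51, 31, 125]

(3,0) stack=L1,L2,L3,L4; from [0,0,0]:
L1 α=1/7: [223/7, 8/7, 17]
L2 α=3/5: [1114/7, 167/7, 322/5]
L3 α=1/3: [787/7, 690/7, 353/5]
L4 α=1/2: [908/7, 1227/7, 739/5]
rounded: [130, 175, 148]


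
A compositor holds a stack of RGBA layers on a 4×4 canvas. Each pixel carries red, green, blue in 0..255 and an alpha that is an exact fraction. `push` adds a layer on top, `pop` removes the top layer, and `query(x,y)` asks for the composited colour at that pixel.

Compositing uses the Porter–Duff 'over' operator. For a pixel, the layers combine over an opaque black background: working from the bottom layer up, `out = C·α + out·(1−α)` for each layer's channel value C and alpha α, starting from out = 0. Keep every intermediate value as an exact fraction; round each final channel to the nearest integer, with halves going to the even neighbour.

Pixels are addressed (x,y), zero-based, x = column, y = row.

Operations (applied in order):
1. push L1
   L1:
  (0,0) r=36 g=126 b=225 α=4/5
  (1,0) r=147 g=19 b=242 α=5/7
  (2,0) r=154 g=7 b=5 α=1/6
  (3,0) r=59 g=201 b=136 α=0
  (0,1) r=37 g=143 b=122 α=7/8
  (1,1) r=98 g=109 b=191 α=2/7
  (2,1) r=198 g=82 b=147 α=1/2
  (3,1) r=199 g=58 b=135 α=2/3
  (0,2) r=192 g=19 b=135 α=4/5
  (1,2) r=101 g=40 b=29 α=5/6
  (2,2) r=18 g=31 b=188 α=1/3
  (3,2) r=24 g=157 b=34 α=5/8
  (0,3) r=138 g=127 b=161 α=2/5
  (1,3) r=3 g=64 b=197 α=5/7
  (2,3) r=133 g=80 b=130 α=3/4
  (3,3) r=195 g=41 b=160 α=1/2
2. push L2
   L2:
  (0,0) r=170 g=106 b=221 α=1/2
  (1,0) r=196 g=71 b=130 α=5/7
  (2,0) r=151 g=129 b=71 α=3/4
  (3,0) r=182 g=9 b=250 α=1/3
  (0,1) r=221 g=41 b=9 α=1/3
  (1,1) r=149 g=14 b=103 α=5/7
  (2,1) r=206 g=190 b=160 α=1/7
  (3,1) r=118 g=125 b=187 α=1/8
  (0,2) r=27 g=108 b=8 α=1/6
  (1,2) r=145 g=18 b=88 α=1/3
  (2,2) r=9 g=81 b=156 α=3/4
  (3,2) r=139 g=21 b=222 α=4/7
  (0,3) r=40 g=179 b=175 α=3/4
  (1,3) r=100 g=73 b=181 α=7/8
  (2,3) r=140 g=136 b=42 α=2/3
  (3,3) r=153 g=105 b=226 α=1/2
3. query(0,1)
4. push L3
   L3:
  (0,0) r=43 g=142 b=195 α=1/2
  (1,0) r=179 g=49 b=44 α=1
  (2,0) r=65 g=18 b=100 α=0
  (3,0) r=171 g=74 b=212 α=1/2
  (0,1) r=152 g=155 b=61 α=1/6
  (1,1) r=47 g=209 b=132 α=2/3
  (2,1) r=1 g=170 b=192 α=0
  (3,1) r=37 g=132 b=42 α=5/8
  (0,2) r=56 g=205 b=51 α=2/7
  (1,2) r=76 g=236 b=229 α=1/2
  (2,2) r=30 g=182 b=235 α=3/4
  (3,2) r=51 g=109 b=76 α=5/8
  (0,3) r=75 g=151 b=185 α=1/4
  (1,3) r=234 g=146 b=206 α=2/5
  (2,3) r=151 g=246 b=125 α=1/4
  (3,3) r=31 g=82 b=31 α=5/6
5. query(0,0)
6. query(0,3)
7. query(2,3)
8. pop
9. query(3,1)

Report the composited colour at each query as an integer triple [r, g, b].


(0,1) stack=L1,L2; from [0,0,0]:
after L1 α=7/8: [259/8, 1001/8, 427/4]
after L2 α=1/3: [381/4, 1165/12, 445/6]
→ [95, 97, 74]

(0,0) stack=L1,L2,L3; from [0,0,0]:
after L1 α=4/5: [144/5, 504/5, 180]
after L2 α=1/2: [497/5, 517/5, 401/2]
after L3 α=1/2: [356/5, 1227/10, 791/4]
= [71, 123, 198]

(0,3) stack=L1,L2,L3; from [0,0,0]:
L1 α=2/5: [276/5, 254/5, 322/5]
L2 α=3/4: [219/5, 2939/20, 2947/20]
L3 α=1/4: [258/5, 11837/80, 12541/80]
= [52, 148, 157]

(2,3) stack=L1,L2,L3; from [0,0,0]:
+L1 (α=3/4) → [399/4, 60, 195/2]
+L2 (α=2/3) → [1519/12, 332/3, 121/2]
+L3 (α=1/4) → [2123/16, 289/2, 613/8]
= [133, 144, 77]

at x=3,y=1 over L1,L2:
L1 α=2/3: [398/3, 116/3, 90]
L2 α=1/8: [785/6, 1187/24, 817/8]
rounded: [131, 49, 102]


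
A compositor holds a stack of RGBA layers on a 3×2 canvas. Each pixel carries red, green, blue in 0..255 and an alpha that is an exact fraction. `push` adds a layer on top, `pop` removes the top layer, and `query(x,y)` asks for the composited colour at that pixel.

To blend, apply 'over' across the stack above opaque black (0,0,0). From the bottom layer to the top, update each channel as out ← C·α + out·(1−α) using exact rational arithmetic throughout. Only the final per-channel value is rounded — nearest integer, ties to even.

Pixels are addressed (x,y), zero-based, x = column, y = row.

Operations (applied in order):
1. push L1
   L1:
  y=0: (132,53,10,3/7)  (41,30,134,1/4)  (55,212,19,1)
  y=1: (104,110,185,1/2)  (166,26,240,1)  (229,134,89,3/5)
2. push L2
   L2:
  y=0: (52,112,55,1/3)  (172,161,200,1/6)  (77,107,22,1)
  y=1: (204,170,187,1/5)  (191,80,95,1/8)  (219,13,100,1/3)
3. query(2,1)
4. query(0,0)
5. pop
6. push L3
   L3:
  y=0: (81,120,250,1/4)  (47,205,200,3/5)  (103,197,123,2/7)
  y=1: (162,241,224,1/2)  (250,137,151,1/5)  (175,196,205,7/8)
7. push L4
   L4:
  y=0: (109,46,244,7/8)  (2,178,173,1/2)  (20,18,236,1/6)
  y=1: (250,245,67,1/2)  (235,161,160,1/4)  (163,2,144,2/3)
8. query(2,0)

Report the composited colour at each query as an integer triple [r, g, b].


at x=2,y=1 over L1,L2:
L1 α=3/5: [687/5, 402/5, 267/5]
L2 α=1/3: [823/5, 869/15, 1034/15]
→ [165, 58, 69]

at x=0,y=0 over L1,L2:
+L1 (α=3/7) → [396/7, 159/7, 30/7]
+L2 (α=1/3) → [1156/21, 1102/21, 445/21]
rounded: [55, 52, 21]

(2,0) stack=L1,L3,L4; from [0,0,0]:
L1 α=1: [55, 212, 19]
L3 α=2/7: [481/7, 1454/7, 341/7]
L4 α=1/6: [2545/42, 3698/21, 1119/14]
= [61, 176, 80]


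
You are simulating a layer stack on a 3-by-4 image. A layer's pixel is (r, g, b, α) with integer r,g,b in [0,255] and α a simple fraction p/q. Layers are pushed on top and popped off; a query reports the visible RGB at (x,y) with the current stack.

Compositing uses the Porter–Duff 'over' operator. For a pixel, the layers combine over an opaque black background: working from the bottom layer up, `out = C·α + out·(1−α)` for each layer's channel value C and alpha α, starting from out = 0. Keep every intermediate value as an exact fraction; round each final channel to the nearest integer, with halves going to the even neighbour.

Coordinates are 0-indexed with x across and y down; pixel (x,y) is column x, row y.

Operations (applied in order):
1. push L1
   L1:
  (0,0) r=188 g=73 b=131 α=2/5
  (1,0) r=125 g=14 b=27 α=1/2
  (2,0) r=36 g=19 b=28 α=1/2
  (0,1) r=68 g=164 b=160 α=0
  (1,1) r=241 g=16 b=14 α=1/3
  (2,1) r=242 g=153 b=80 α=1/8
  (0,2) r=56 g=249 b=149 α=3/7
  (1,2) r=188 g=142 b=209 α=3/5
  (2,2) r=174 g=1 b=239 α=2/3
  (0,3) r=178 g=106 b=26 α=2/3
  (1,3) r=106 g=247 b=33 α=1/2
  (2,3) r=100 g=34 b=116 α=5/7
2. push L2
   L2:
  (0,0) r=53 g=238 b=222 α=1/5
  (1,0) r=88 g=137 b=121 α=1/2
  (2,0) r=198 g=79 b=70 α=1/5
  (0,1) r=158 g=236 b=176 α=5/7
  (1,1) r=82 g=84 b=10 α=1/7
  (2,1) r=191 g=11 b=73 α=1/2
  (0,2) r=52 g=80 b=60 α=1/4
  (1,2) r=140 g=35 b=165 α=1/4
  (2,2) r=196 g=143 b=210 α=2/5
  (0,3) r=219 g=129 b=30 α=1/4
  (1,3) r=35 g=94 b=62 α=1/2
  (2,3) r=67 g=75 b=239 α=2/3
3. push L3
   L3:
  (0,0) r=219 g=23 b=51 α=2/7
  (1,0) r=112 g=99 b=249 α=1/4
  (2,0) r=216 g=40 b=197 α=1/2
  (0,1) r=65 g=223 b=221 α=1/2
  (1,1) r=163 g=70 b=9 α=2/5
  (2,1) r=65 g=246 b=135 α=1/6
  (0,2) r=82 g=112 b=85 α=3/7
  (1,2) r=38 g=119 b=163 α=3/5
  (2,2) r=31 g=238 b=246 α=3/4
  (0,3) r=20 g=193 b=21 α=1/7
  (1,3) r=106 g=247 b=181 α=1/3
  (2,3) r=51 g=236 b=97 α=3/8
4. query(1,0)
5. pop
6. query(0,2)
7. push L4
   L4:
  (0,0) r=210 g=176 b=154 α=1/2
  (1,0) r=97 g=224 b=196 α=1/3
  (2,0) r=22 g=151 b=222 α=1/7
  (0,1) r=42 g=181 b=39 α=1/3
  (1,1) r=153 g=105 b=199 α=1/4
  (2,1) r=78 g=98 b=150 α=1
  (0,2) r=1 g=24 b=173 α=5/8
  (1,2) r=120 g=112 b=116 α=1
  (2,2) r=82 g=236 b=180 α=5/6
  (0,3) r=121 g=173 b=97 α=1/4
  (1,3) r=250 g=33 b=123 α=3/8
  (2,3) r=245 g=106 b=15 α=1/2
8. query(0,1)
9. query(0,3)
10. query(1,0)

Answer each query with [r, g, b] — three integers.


(1,0) stack=L1,L2,L3; from [0,0,0]:
+L1 (α=1/2) → [125/2, 7, 27/2]
+L2 (α=1/2) → [301/4, 72, 269/4]
+L3 (α=1/4) → [1351/16, 315/4, 1803/16]
rounded: [84, 79, 113]

at x=0,y=2 over L1,L2:
after L1 α=3/7: [24, 747/7, 447/7]
after L2 α=1/4: [31, 2801/28, 1761/28]
rounded: [31, 100, 63]

at x=0,y=1 over L1,L2,L4:
after L1 α=0: [0, 0, 0]
after L2 α=5/7: [790/7, 1180/7, 880/7]
after L4 α=1/3: [1874/21, 1209/7, 2033/21]
rounded: [89, 173, 97]

at x=0,y=3 over L1,L2,L4:
L1 α=2/3: [356/3, 212/3, 52/3]
L2 α=1/4: [575/4, 341/4, 41/2]
L4 α=1/4: [2209/16, 1715/16, 317/8]
= [138, 107, 40]

query (1,0) [L1,L2,L4] — begin 0,0,0
L1 α=1/2: [125/2, 7, 27/2]
L2 α=1/2: [301/4, 72, 269/4]
L4 α=1/3: [165/2, 368/3, 661/6]
= [82, 123, 110]


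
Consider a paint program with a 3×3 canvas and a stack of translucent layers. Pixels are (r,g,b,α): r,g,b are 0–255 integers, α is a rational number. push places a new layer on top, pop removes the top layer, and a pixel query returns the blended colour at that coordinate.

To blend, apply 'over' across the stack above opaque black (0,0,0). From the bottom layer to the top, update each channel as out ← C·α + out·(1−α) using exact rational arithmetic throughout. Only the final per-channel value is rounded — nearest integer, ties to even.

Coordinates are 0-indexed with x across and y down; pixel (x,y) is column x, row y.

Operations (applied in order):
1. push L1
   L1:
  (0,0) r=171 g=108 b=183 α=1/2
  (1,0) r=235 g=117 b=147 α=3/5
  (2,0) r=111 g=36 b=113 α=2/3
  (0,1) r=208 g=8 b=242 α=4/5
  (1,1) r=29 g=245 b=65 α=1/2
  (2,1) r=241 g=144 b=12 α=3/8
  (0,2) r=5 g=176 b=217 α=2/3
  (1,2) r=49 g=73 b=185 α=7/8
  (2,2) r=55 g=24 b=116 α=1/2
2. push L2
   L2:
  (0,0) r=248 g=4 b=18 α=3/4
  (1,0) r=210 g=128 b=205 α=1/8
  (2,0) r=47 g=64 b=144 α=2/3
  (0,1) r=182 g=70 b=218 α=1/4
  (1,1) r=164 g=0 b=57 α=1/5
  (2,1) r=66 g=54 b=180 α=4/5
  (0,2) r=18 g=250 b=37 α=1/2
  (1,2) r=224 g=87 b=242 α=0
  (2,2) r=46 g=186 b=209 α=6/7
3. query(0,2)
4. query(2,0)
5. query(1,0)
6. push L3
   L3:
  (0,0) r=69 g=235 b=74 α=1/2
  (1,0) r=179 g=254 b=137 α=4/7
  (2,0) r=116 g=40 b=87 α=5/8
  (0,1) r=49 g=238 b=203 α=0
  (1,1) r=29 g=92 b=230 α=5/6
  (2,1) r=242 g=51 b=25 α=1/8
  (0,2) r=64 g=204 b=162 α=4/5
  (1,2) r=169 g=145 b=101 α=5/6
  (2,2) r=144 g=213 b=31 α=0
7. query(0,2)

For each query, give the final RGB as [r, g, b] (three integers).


(0,2) stack=L1,L2; from [0,0,0]:
after L1 α=2/3: [10/3, 352/3, 434/3]
after L2 α=1/2: [32/3, 551/3, 545/6]
= [11, 184, 91]

query (2,0) [L1,L2] — begin 0,0,0
L1 α=2/3: [74, 24, 226/3]
L2 α=2/3: [56, 152/3, 1090/9]
rounded: [56, 51, 121]

query (1,0) [L1,L2] — begin 0,0,0
+L1 (α=3/5) → [141, 351/5, 441/5]
+L2 (α=1/8) → [1197/8, 3097/40, 514/5]
→ [150, 77, 103]

query (0,2) [L1,L2,L3] — begin 0,0,0
+L1 (α=2/3) → [10/3, 352/3, 434/3]
+L2 (α=1/2) → [32/3, 551/3, 545/6]
+L3 (α=4/5) → [160/3, 2999/15, 4433/30]
= [53, 200, 148]
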